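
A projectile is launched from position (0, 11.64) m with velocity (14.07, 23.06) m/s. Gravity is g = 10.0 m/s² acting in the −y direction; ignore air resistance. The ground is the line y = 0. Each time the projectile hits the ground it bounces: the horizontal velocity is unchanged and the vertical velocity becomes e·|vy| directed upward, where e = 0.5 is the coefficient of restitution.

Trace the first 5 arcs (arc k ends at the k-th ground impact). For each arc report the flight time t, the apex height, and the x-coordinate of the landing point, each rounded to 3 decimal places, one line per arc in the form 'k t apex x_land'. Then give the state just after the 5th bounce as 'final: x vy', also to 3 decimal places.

1 5.071 38.228 71.350
2 2.765 9.557 110.255
3 1.383 2.389 129.707
4 0.691 0.597 139.433
5 0.346 0.149 144.296
final: 144.296 0.864

Arc 1: start y=11.640, vy=23.060 → t=5.071, apex=38.228, x_land=71.350, impact vy=-27.651
  bounce: vy ← 0.5·27.651 = 13.825
Arc 2: start y=0.000, vy=13.825 → t=2.765, apex=9.557, x_land=110.255, impact vy=-13.825
  bounce: vy ← 0.5·13.825 = 6.913
Arc 3: start y=0.000, vy=6.913 → t=1.383, apex=2.389, x_land=129.707, impact vy=-6.913
  bounce: vy ← 0.5·6.913 = 3.456
Arc 4: start y=0.000, vy=3.456 → t=0.691, apex=0.597, x_land=139.433, impact vy=-3.456
  bounce: vy ← 0.5·3.456 = 1.728
Arc 5: start y=0.000, vy=1.728 → t=0.346, apex=0.149, x_land=144.296, impact vy=-1.728
  bounce: vy ← 0.5·1.728 = 0.864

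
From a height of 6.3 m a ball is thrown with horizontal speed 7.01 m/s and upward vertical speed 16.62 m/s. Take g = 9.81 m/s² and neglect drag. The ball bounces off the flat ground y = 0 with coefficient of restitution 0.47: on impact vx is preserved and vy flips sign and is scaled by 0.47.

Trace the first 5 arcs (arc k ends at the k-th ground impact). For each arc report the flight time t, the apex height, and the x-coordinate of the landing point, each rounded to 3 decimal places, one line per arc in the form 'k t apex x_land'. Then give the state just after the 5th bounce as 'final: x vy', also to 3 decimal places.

Arc 1: start y=6.300, vy=16.620 → t=3.732, apex=20.379, x_land=26.165, impact vy=-19.996
  bounce: vy ← 0.47·19.996 = 9.398
Arc 2: start y=0.000, vy=9.398 → t=1.916, apex=4.502, x_land=39.596, impact vy=-9.398
  bounce: vy ← 0.47·9.398 = 4.417
Arc 3: start y=0.000, vy=4.417 → t=0.901, apex=0.994, x_land=45.909, impact vy=-4.417
  bounce: vy ← 0.47·4.417 = 2.076
Arc 4: start y=0.000, vy=2.076 → t=0.423, apex=0.220, x_land=48.876, impact vy=-2.076
  bounce: vy ← 0.47·2.076 = 0.976
Arc 5: start y=0.000, vy=0.976 → t=0.199, apex=0.049, x_land=50.270, impact vy=-0.976
  bounce: vy ← 0.47·0.976 = 0.459

1 3.732 20.379 26.165
2 1.916 4.502 39.596
3 0.901 0.994 45.909
4 0.423 0.220 48.876
5 0.199 0.049 50.270
final: 50.270 0.459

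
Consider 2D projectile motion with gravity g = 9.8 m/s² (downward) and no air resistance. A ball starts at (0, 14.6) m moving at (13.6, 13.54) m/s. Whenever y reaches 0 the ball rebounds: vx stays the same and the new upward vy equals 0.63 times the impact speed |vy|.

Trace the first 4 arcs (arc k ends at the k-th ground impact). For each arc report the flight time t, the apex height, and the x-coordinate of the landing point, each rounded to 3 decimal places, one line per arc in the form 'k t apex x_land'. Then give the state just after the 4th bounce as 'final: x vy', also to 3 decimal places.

1 3.593 23.954 48.860
2 2.786 9.507 86.747
3 1.755 3.773 110.617
4 1.106 1.498 125.654
final: 125.654 3.413

Arc 1: start y=14.600, vy=13.540 → t=3.593, apex=23.954, x_land=48.860, impact vy=-21.668
  bounce: vy ← 0.63·21.668 = 13.651
Arc 2: start y=0.000, vy=13.651 → t=2.786, apex=9.507, x_land=86.747, impact vy=-13.651
  bounce: vy ← 0.63·13.651 = 8.600
Arc 3: start y=0.000, vy=8.600 → t=1.755, apex=3.773, x_land=110.617, impact vy=-8.600
  bounce: vy ← 0.63·8.600 = 5.418
Arc 4: start y=0.000, vy=5.418 → t=1.106, apex=1.498, x_land=125.654, impact vy=-5.418
  bounce: vy ← 0.63·5.418 = 3.413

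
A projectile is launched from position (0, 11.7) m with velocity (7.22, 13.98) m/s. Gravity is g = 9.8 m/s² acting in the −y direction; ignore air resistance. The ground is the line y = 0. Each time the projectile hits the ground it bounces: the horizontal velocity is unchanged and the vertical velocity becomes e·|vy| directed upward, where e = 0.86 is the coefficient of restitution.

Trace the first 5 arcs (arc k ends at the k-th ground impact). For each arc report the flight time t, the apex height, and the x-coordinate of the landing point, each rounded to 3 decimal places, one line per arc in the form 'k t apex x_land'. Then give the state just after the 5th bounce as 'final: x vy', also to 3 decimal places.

1 3.530 21.671 25.483
2 3.617 16.028 51.600
3 3.111 11.854 74.060
4 2.675 8.768 93.375
5 2.301 6.484 109.987
final: 109.987 9.695

Arc 1: start y=11.700, vy=13.980 → t=3.530, apex=21.671, x_land=25.483, impact vy=-20.610
  bounce: vy ← 0.86·20.610 = 17.724
Arc 2: start y=0.000, vy=17.724 → t=3.617, apex=16.028, x_land=51.600, impact vy=-17.724
  bounce: vy ← 0.86·17.724 = 15.243
Arc 3: start y=0.000, vy=15.243 → t=3.111, apex=11.854, x_land=74.060, impact vy=-15.243
  bounce: vy ← 0.86·15.243 = 13.109
Arc 4: start y=0.000, vy=13.109 → t=2.675, apex=8.768, x_land=93.375, impact vy=-13.109
  bounce: vy ← 0.86·13.109 = 11.274
Arc 5: start y=0.000, vy=11.274 → t=2.301, apex=6.484, x_land=109.987, impact vy=-11.274
  bounce: vy ← 0.86·11.274 = 9.695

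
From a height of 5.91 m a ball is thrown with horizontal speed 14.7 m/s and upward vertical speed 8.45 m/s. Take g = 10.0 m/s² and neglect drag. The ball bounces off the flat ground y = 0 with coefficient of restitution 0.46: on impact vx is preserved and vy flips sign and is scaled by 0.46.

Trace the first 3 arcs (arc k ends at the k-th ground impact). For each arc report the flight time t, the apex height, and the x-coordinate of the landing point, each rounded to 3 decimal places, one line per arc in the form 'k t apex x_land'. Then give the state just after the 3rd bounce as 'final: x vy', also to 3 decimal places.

Arc 1: start y=5.910, vy=8.450 → t=2.222, apex=9.480, x_land=32.663, impact vy=-13.770
  bounce: vy ← 0.46·13.770 = 6.334
Arc 2: start y=0.000, vy=6.334 → t=1.267, apex=2.006, x_land=51.285, impact vy=-6.334
  bounce: vy ← 0.46·6.334 = 2.914
Arc 3: start y=0.000, vy=2.914 → t=0.583, apex=0.424, x_land=59.851, impact vy=-2.914
  bounce: vy ← 0.46·2.914 = 1.340

1 2.222 9.480 32.663
2 1.267 2.006 51.285
3 0.583 0.424 59.851
final: 59.851 1.340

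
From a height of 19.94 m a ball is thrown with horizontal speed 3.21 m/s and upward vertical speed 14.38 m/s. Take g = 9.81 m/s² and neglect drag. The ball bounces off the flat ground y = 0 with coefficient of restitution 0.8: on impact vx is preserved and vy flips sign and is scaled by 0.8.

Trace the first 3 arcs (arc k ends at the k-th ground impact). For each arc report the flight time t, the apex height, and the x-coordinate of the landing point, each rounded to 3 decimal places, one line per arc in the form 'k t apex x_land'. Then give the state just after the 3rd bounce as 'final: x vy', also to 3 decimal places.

Arc 1: start y=19.940, vy=14.380 → t=3.959, apex=30.479, x_land=12.707, impact vy=-24.454
  bounce: vy ← 0.8·24.454 = 19.563
Arc 2: start y=0.000, vy=19.563 → t=3.988, apex=19.507, x_land=25.510, impact vy=-19.563
  bounce: vy ← 0.8·19.563 = 15.651
Arc 3: start y=0.000, vy=15.651 → t=3.191, apex=12.484, x_land=35.752, impact vy=-15.651
  bounce: vy ← 0.8·15.651 = 12.521

1 3.959 30.479 12.707
2 3.988 19.507 25.510
3 3.191 12.484 35.752
final: 35.752 12.521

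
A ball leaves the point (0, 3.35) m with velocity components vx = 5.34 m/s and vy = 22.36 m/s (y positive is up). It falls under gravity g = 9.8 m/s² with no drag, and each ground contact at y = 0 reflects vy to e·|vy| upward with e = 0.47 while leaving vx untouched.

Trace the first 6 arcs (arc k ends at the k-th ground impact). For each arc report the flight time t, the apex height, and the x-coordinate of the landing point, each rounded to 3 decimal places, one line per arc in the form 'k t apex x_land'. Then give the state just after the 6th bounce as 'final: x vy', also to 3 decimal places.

Arc 1: start y=3.350, vy=22.360 → t=4.708, apex=28.859, x_land=25.143, impact vy=-23.783
  bounce: vy ← 0.47·23.783 = 11.178
Arc 2: start y=0.000, vy=11.178 → t=2.281, apex=6.375, x_land=37.325, impact vy=-11.178
  bounce: vy ← 0.47·11.178 = 5.254
Arc 3: start y=0.000, vy=5.254 → t=1.072, apex=1.408, x_land=43.050, impact vy=-5.254
  bounce: vy ← 0.47·5.254 = 2.469
Arc 4: start y=0.000, vy=2.469 → t=0.504, apex=0.311, x_land=45.741, impact vy=-2.469
  bounce: vy ← 0.47·2.469 = 1.161
Arc 5: start y=0.000, vy=1.161 → t=0.237, apex=0.069, x_land=47.006, impact vy=-1.161
  bounce: vy ← 0.47·1.161 = 0.545
Arc 6: start y=0.000, vy=0.545 → t=0.111, apex=0.015, x_land=47.600, impact vy=-0.545
  bounce: vy ← 0.47·0.545 = 0.256

1 4.708 28.859 25.143
2 2.281 6.375 37.325
3 1.072 1.408 43.050
4 0.504 0.311 45.741
5 0.237 0.069 47.006
6 0.111 0.015 47.600
final: 47.600 0.256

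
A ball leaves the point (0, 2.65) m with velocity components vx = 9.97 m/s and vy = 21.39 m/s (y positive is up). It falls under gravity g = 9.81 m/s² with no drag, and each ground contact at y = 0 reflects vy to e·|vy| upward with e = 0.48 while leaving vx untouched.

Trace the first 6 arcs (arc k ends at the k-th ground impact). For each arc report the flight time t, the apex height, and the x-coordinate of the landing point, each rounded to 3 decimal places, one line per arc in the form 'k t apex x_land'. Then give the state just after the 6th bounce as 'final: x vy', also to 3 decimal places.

Arc 1: start y=2.650, vy=21.390 → t=4.481, apex=25.970, x_land=44.680, impact vy=-22.573
  bounce: vy ← 0.48·22.573 = 10.835
Arc 2: start y=0.000, vy=10.835 → t=2.209, apex=5.983, x_land=66.703, impact vy=-10.835
  bounce: vy ← 0.48·10.835 = 5.201
Arc 3: start y=0.000, vy=5.201 → t=1.060, apex=1.379, x_land=77.274, impact vy=-5.201
  bounce: vy ← 0.48·5.201 = 2.496
Arc 4: start y=0.000, vy=2.496 → t=0.509, apex=0.318, x_land=82.348, impact vy=-2.496
  bounce: vy ← 0.48·2.496 = 1.198
Arc 5: start y=0.000, vy=1.198 → t=0.244, apex=0.073, x_land=84.784, impact vy=-1.198
  bounce: vy ← 0.48·1.198 = 0.575
Arc 6: start y=0.000, vy=0.575 → t=0.117, apex=0.017, x_land=85.953, impact vy=-0.575
  bounce: vy ← 0.48·0.575 = 0.276

1 4.481 25.970 44.680
2 2.209 5.983 66.703
3 1.060 1.379 77.274
4 0.509 0.318 82.348
5 0.244 0.073 84.784
6 0.117 0.017 85.953
final: 85.953 0.276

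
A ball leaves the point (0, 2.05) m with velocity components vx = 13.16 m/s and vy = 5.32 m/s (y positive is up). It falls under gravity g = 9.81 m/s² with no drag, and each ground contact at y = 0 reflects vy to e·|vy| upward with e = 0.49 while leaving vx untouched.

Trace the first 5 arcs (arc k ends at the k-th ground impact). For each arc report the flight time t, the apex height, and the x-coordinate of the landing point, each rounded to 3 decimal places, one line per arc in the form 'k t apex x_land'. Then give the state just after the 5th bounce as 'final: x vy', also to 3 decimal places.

Arc 1: start y=2.050, vy=5.320 → t=1.386, apex=3.493, x_land=18.241, impact vy=-8.278
  bounce: vy ← 0.49·8.278 = 4.056
Arc 2: start y=0.000, vy=4.056 → t=0.827, apex=0.839, x_land=29.124, impact vy=-4.056
  bounce: vy ← 0.49·4.056 = 1.988
Arc 3: start y=0.000, vy=1.988 → t=0.405, apex=0.201, x_land=34.456, impact vy=-1.988
  bounce: vy ← 0.49·1.988 = 0.974
Arc 4: start y=0.000, vy=0.974 → t=0.199, apex=0.048, x_land=37.069, impact vy=-0.974
  bounce: vy ← 0.49·0.974 = 0.477
Arc 5: start y=0.000, vy=0.477 → t=0.097, apex=0.012, x_land=38.350, impact vy=-0.477
  bounce: vy ← 0.49·0.477 = 0.234

1 1.386 3.493 18.241
2 0.827 0.839 29.124
3 0.405 0.201 34.456
4 0.199 0.048 37.069
5 0.097 0.012 38.350
final: 38.350 0.234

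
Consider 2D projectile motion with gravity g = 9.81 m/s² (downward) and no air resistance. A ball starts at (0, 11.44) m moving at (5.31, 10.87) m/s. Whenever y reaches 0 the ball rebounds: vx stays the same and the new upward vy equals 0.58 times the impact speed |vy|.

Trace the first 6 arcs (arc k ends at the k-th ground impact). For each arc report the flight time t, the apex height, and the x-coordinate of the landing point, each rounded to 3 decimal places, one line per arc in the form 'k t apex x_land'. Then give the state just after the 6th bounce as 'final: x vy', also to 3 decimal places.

1 2.995 17.462 15.903
2 2.189 5.874 27.525
3 1.269 1.976 34.266
4 0.736 0.665 38.175
5 0.427 0.224 40.443
6 0.248 0.075 41.758
final: 41.758 0.705

Arc 1: start y=11.440, vy=10.870 → t=2.995, apex=17.462, x_land=15.903, impact vy=-18.510
  bounce: vy ← 0.58·18.510 = 10.736
Arc 2: start y=0.000, vy=10.736 → t=2.189, apex=5.874, x_land=27.525, impact vy=-10.736
  bounce: vy ← 0.58·10.736 = 6.227
Arc 3: start y=0.000, vy=6.227 → t=1.269, apex=1.976, x_land=34.266, impact vy=-6.227
  bounce: vy ← 0.58·6.227 = 3.611
Arc 4: start y=0.000, vy=3.611 → t=0.736, apex=0.665, x_land=38.175, impact vy=-3.611
  bounce: vy ← 0.58·3.611 = 2.095
Arc 5: start y=0.000, vy=2.095 → t=0.427, apex=0.224, x_land=40.443, impact vy=-2.095
  bounce: vy ← 0.58·2.095 = 1.215
Arc 6: start y=0.000, vy=1.215 → t=0.248, apex=0.075, x_land=41.758, impact vy=-1.215
  bounce: vy ← 0.58·1.215 = 0.705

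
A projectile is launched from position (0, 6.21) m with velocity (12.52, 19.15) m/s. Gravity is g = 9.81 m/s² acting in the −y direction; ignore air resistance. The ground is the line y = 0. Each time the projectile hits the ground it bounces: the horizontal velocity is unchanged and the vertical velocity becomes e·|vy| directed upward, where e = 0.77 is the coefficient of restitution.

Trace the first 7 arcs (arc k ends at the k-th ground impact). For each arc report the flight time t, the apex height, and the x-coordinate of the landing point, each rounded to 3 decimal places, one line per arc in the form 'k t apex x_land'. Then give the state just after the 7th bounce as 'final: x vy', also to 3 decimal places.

1 4.205 24.901 52.650
2 3.470 14.764 96.092
3 2.672 8.754 129.543
4 2.057 5.190 155.300
5 1.584 3.077 175.133
6 1.220 1.824 190.405
7 0.939 1.082 202.164
final: 202.164 3.547

Arc 1: start y=6.210, vy=19.150 → t=4.205, apex=24.901, x_land=52.650, impact vy=-22.103
  bounce: vy ← 0.77·22.103 = 17.020
Arc 2: start y=0.000, vy=17.020 → t=3.470, apex=14.764, x_land=96.092, impact vy=-17.020
  bounce: vy ← 0.77·17.020 = 13.105
Arc 3: start y=0.000, vy=13.105 → t=2.672, apex=8.754, x_land=129.543, impact vy=-13.105
  bounce: vy ← 0.77·13.105 = 10.091
Arc 4: start y=0.000, vy=10.091 → t=2.057, apex=5.190, x_land=155.300, impact vy=-10.091
  bounce: vy ← 0.77·10.091 = 7.770
Arc 5: start y=0.000, vy=7.770 → t=1.584, apex=3.077, x_land=175.133, impact vy=-7.770
  bounce: vy ← 0.77·7.770 = 5.983
Arc 6: start y=0.000, vy=5.983 → t=1.220, apex=1.824, x_land=190.405, impact vy=-5.983
  bounce: vy ← 0.77·5.983 = 4.607
Arc 7: start y=0.000, vy=4.607 → t=0.939, apex=1.082, x_land=202.164, impact vy=-4.607
  bounce: vy ← 0.77·4.607 = 3.547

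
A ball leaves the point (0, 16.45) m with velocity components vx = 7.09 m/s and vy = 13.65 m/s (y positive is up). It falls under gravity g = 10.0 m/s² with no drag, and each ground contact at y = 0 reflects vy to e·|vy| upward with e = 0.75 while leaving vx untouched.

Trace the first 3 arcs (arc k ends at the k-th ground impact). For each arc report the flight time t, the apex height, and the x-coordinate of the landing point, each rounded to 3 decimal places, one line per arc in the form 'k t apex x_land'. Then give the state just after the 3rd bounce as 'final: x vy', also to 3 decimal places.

1 3.635 25.766 25.773
2 3.405 14.493 49.915
3 2.554 8.153 68.022
final: 68.022 9.577

Arc 1: start y=16.450, vy=13.650 → t=3.635, apex=25.766, x_land=25.773, impact vy=-22.701
  bounce: vy ← 0.75·22.701 = 17.026
Arc 2: start y=0.000, vy=17.026 → t=3.405, apex=14.493, x_land=49.915, impact vy=-17.026
  bounce: vy ← 0.75·17.026 = 12.769
Arc 3: start y=0.000, vy=12.769 → t=2.554, apex=8.153, x_land=68.022, impact vy=-12.769
  bounce: vy ← 0.75·12.769 = 9.577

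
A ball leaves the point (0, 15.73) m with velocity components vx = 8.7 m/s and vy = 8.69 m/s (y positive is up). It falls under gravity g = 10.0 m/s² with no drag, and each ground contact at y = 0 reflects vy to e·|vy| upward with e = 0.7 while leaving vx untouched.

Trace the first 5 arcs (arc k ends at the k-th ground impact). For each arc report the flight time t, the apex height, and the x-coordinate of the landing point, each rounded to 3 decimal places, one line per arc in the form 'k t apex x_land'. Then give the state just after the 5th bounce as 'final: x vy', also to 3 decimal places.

Arc 1: start y=15.730, vy=8.690 → t=2.844, apex=19.506, x_land=24.744, impact vy=-19.751
  bounce: vy ← 0.7·19.751 = 13.826
Arc 2: start y=0.000, vy=13.826 → t=2.765, apex=9.558, x_land=48.801, impact vy=-13.826
  bounce: vy ← 0.7·13.826 = 9.678
Arc 3: start y=0.000, vy=9.678 → t=1.936, apex=4.683, x_land=65.641, impact vy=-9.678
  bounce: vy ← 0.7·9.678 = 6.775
Arc 4: start y=0.000, vy=6.775 → t=1.355, apex=2.295, x_land=77.429, impact vy=-6.775
  bounce: vy ← 0.7·6.775 = 4.742
Arc 5: start y=0.000, vy=4.742 → t=0.948, apex=1.124, x_land=85.681, impact vy=-4.742
  bounce: vy ← 0.7·4.742 = 3.320

1 2.844 19.506 24.744
2 2.765 9.558 48.801
3 1.936 4.683 65.641
4 1.355 2.295 77.429
5 0.948 1.124 85.681
final: 85.681 3.320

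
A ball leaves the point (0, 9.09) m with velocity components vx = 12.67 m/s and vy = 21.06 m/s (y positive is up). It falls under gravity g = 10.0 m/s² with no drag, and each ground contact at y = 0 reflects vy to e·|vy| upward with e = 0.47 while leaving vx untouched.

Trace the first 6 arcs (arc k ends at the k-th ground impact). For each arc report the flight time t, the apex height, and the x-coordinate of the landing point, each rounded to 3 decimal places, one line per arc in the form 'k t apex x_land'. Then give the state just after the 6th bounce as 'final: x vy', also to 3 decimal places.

1 4.607 31.266 58.366
2 2.351 6.907 88.148
3 1.105 1.526 102.146
4 0.519 0.337 108.725
5 0.244 0.074 111.817
6 0.115 0.016 113.270
final: 113.270 0.270

Arc 1: start y=9.090, vy=21.060 → t=4.607, apex=31.266, x_land=58.366, impact vy=-25.006
  bounce: vy ← 0.47·25.006 = 11.753
Arc 2: start y=0.000, vy=11.753 → t=2.351, apex=6.907, x_land=88.148, impact vy=-11.753
  bounce: vy ← 0.47·11.753 = 5.524
Arc 3: start y=0.000, vy=5.524 → t=1.105, apex=1.526, x_land=102.146, impact vy=-5.524
  bounce: vy ← 0.47·5.524 = 2.596
Arc 4: start y=0.000, vy=2.596 → t=0.519, apex=0.337, x_land=108.725, impact vy=-2.596
  bounce: vy ← 0.47·2.596 = 1.220
Arc 5: start y=0.000, vy=1.220 → t=0.244, apex=0.074, x_land=111.817, impact vy=-1.220
  bounce: vy ← 0.47·1.220 = 0.574
Arc 6: start y=0.000, vy=0.574 → t=0.115, apex=0.016, x_land=113.270, impact vy=-0.574
  bounce: vy ← 0.47·0.574 = 0.270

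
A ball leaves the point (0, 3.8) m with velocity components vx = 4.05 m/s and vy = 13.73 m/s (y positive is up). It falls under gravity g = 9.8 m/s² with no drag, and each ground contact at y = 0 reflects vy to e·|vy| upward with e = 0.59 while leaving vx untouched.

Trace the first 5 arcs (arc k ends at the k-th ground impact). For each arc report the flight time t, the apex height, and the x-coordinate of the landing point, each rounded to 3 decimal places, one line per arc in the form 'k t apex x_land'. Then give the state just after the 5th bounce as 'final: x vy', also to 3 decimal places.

1 3.056 13.418 12.376
2 1.953 4.671 20.284
3 1.152 1.626 24.950
4 0.680 0.566 27.703
5 0.401 0.197 29.327
final: 29.327 1.159

Arc 1: start y=3.800, vy=13.730 → t=3.056, apex=13.418, x_land=12.376, impact vy=-16.217
  bounce: vy ← 0.59·16.217 = 9.568
Arc 2: start y=0.000, vy=9.568 → t=1.953, apex=4.671, x_land=20.284, impact vy=-9.568
  bounce: vy ← 0.59·9.568 = 5.645
Arc 3: start y=0.000, vy=5.645 → t=1.152, apex=1.626, x_land=24.950, impact vy=-5.645
  bounce: vy ← 0.59·5.645 = 3.331
Arc 4: start y=0.000, vy=3.331 → t=0.680, apex=0.566, x_land=27.703, impact vy=-3.331
  bounce: vy ← 0.59·3.331 = 1.965
Arc 5: start y=0.000, vy=1.965 → t=0.401, apex=0.197, x_land=29.327, impact vy=-1.965
  bounce: vy ← 0.59·1.965 = 1.159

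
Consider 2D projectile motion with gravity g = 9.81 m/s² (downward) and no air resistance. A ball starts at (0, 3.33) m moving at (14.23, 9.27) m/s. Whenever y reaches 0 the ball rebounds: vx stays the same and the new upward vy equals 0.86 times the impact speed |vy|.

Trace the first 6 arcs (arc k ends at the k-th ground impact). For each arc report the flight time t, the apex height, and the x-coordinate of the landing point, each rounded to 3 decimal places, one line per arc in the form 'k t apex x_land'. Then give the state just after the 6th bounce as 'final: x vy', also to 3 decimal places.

1 2.199 7.710 31.287
2 2.156 5.702 61.973
3 1.855 4.217 88.363
4 1.595 3.119 111.058
5 1.372 2.307 130.576
6 1.180 1.706 147.361
final: 147.361 4.976

Arc 1: start y=3.330, vy=9.270 → t=2.199, apex=7.710, x_land=31.287, impact vy=-12.299
  bounce: vy ← 0.86·12.299 = 10.577
Arc 2: start y=0.000, vy=10.577 → t=2.156, apex=5.702, x_land=61.973, impact vy=-10.577
  bounce: vy ← 0.86·10.577 = 9.096
Arc 3: start y=0.000, vy=9.096 → t=1.855, apex=4.217, x_land=88.363, impact vy=-9.096
  bounce: vy ← 0.86·9.096 = 7.823
Arc 4: start y=0.000, vy=7.823 → t=1.595, apex=3.119, x_land=111.058, impact vy=-7.823
  bounce: vy ← 0.86·7.823 = 6.728
Arc 5: start y=0.000, vy=6.728 → t=1.372, apex=2.307, x_land=130.576, impact vy=-6.728
  bounce: vy ← 0.86·6.728 = 5.786
Arc 6: start y=0.000, vy=5.786 → t=1.180, apex=1.706, x_land=147.361, impact vy=-5.786
  bounce: vy ← 0.86·5.786 = 4.976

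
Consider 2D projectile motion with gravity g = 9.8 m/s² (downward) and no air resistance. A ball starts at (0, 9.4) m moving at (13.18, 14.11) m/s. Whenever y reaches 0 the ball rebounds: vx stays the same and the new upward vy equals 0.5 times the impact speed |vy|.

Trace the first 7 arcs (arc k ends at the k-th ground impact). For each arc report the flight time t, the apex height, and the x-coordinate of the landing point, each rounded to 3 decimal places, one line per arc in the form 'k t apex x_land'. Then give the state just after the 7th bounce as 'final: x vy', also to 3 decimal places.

Arc 1: start y=9.400, vy=14.110 → t=3.438, apex=19.558, x_land=45.308, impact vy=-19.579
  bounce: vy ← 0.5·19.579 = 9.789
Arc 2: start y=0.000, vy=9.789 → t=1.998, apex=4.889, x_land=71.640, impact vy=-9.789
  bounce: vy ← 0.5·9.789 = 4.895
Arc 3: start y=0.000, vy=4.895 → t=0.999, apex=1.222, x_land=84.805, impact vy=-4.895
  bounce: vy ← 0.5·4.895 = 2.447
Arc 4: start y=0.000, vy=2.447 → t=0.499, apex=0.306, x_land=91.388, impact vy=-2.447
  bounce: vy ← 0.5·2.447 = 1.224
Arc 5: start y=0.000, vy=1.224 → t=0.250, apex=0.076, x_land=94.680, impact vy=-1.224
  bounce: vy ← 0.5·1.224 = 0.612
Arc 6: start y=0.000, vy=0.612 → t=0.125, apex=0.019, x_land=96.326, impact vy=-0.612
  bounce: vy ← 0.5·0.612 = 0.306
Arc 7: start y=0.000, vy=0.306 → t=0.062, apex=0.005, x_land=97.148, impact vy=-0.306
  bounce: vy ← 0.5·0.306 = 0.153

1 3.438 19.558 45.308
2 1.998 4.889 71.640
3 0.999 1.222 84.805
4 0.499 0.306 91.388
5 0.250 0.076 94.680
6 0.125 0.019 96.326
7 0.062 0.005 97.148
final: 97.148 0.153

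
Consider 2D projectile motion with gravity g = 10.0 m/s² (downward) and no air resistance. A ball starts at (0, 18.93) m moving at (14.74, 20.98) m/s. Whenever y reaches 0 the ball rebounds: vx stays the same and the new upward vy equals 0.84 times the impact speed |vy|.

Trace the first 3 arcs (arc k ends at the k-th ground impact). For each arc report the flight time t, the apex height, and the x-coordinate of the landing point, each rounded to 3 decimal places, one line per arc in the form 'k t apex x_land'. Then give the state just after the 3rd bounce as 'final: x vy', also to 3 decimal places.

1 4.959 40.938 73.102
2 4.807 28.886 143.959
3 4.038 20.382 203.479
final: 203.479 16.960

Arc 1: start y=18.930, vy=20.980 → t=4.959, apex=40.938, x_land=73.102, impact vy=-28.614
  bounce: vy ← 0.84·28.614 = 24.036
Arc 2: start y=0.000, vy=24.036 → t=4.807, apex=28.886, x_land=143.959, impact vy=-24.036
  bounce: vy ← 0.84·24.036 = 20.190
Arc 3: start y=0.000, vy=20.190 → t=4.038, apex=20.382, x_land=203.479, impact vy=-20.190
  bounce: vy ← 0.84·20.190 = 16.960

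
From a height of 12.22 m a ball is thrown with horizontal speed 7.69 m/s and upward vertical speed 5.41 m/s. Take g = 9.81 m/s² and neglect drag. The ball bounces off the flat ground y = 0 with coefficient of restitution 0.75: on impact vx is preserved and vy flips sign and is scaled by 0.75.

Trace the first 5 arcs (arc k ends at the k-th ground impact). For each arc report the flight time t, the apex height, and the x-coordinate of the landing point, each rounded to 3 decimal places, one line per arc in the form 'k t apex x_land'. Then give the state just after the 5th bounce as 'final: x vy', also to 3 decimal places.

1 2.223 13.712 17.098
2 2.508 7.713 36.384
3 1.881 4.338 50.849
4 1.411 2.440 61.697
5 1.058 1.373 69.834
final: 69.834 3.892

Arc 1: start y=12.220, vy=5.410 → t=2.223, apex=13.712, x_land=17.098, impact vy=-16.402
  bounce: vy ← 0.75·16.402 = 12.301
Arc 2: start y=0.000, vy=12.301 → t=2.508, apex=7.713, x_land=36.384, impact vy=-12.301
  bounce: vy ← 0.75·12.301 = 9.226
Arc 3: start y=0.000, vy=9.226 → t=1.881, apex=4.338, x_land=50.849, impact vy=-9.226
  bounce: vy ← 0.75·9.226 = 6.920
Arc 4: start y=0.000, vy=6.920 → t=1.411, apex=2.440, x_land=61.697, impact vy=-6.920
  bounce: vy ← 0.75·6.920 = 5.190
Arc 5: start y=0.000, vy=5.190 → t=1.058, apex=1.373, x_land=69.834, impact vy=-5.190
  bounce: vy ← 0.75·5.190 = 3.892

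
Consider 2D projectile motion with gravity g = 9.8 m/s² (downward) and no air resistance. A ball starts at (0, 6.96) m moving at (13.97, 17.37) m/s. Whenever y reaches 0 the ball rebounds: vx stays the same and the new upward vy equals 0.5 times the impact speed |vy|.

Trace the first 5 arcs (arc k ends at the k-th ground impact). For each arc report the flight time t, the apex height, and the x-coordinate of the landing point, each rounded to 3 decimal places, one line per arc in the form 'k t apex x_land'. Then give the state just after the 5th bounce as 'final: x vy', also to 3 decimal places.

Arc 1: start y=6.960, vy=17.370 → t=3.908, apex=22.354, x_land=54.599, impact vy=-20.932
  bounce: vy ← 0.5·20.932 = 10.466
Arc 2: start y=0.000, vy=10.466 → t=2.136, apex=5.588, x_land=84.438, impact vy=-10.466
  bounce: vy ← 0.5·10.466 = 5.233
Arc 3: start y=0.000, vy=5.233 → t=1.068, apex=1.397, x_land=99.357, impact vy=-5.233
  bounce: vy ← 0.5·5.233 = 2.616
Arc 4: start y=0.000, vy=2.616 → t=0.534, apex=0.349, x_land=106.816, impact vy=-2.616
  bounce: vy ← 0.5·2.616 = 1.308
Arc 5: start y=0.000, vy=1.308 → t=0.267, apex=0.087, x_land=110.546, impact vy=-1.308
  bounce: vy ← 0.5·1.308 = 0.654

1 3.908 22.354 54.599
2 2.136 5.588 84.438
3 1.068 1.397 99.357
4 0.534 0.349 106.816
5 0.267 0.087 110.546
final: 110.546 0.654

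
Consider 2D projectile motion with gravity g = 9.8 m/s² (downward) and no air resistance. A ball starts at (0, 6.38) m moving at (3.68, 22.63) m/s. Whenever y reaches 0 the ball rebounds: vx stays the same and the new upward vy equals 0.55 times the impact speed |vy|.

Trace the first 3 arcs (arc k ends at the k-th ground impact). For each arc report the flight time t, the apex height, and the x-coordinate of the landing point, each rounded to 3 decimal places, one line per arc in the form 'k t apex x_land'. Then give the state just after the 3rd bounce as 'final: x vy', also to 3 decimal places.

Arc 1: start y=6.380, vy=22.630 → t=4.885, apex=32.508, x_land=17.976, impact vy=-25.242
  bounce: vy ← 0.55·25.242 = 13.883
Arc 2: start y=0.000, vy=13.883 → t=2.833, apex=9.834, x_land=28.403, impact vy=-13.883
  bounce: vy ← 0.55·13.883 = 7.636
Arc 3: start y=0.000, vy=7.636 → t=1.558, apex=2.975, x_land=34.138, impact vy=-7.636
  bounce: vy ← 0.55·7.636 = 4.200

1 4.885 32.508 17.976
2 2.833 9.834 28.403
3 1.558 2.975 34.138
final: 34.138 4.200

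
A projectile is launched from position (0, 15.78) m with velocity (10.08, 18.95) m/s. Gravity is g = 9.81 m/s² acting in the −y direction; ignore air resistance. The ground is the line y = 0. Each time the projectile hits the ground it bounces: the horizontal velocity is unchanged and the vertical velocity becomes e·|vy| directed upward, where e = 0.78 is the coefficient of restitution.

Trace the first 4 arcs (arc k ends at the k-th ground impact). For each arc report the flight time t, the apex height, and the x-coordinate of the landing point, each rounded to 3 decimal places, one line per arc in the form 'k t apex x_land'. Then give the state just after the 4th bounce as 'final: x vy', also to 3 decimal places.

Arc 1: start y=15.780, vy=18.950 → t=4.568, apex=34.083, x_land=46.043, impact vy=-25.859
  bounce: vy ← 0.78·25.859 = 20.170
Arc 2: start y=0.000, vy=20.170 → t=4.112, apex=20.736, x_land=87.494, impact vy=-20.170
  bounce: vy ← 0.78·20.170 = 15.733
Arc 3: start y=0.000, vy=15.733 → t=3.208, apex=12.616, x_land=119.825, impact vy=-15.733
  bounce: vy ← 0.78·15.733 = 12.272
Arc 4: start y=0.000, vy=12.272 → t=2.502, apex=7.675, x_land=145.044, impact vy=-12.272
  bounce: vy ← 0.78·12.272 = 9.572

1 4.568 34.083 46.043
2 4.112 20.736 87.494
3 3.208 12.616 119.825
4 2.502 7.675 145.044
final: 145.044 9.572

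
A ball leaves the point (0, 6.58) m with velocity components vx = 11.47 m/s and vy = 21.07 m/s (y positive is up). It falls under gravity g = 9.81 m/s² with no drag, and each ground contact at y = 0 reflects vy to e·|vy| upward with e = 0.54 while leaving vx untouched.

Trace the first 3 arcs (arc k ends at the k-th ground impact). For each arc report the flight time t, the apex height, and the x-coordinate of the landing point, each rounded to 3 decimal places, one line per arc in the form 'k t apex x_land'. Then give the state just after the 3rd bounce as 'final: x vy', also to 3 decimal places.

Arc 1: start y=6.580, vy=21.070 → t=4.588, apex=29.207, x_land=52.624, impact vy=-23.938
  bounce: vy ← 0.54·23.938 = 12.927
Arc 2: start y=0.000, vy=12.927 → t=2.635, apex=8.517, x_land=82.853, impact vy=-12.927
  bounce: vy ← 0.54·12.927 = 6.980
Arc 3: start y=0.000, vy=6.980 → t=1.423, apex=2.484, x_land=99.176, impact vy=-6.980
  bounce: vy ← 0.54·6.980 = 3.769

1 4.588 29.207 52.624
2 2.635 8.517 82.853
3 1.423 2.484 99.176
final: 99.176 3.769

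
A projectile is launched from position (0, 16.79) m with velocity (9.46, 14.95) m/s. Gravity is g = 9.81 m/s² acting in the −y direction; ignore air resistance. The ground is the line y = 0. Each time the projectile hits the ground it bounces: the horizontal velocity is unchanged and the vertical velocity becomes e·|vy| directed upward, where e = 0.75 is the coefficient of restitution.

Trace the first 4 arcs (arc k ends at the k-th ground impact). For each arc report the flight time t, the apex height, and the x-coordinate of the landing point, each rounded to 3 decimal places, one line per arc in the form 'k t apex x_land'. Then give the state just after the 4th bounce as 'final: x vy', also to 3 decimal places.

Arc 1: start y=16.790, vy=14.950 → t=3.921, apex=28.182, x_land=37.092, impact vy=-23.514
  bounce: vy ← 0.75·23.514 = 17.636
Arc 2: start y=0.000, vy=17.636 → t=3.595, apex=15.852, x_land=71.105, impact vy=-17.636
  bounce: vy ← 0.75·17.636 = 13.227
Arc 3: start y=0.000, vy=13.227 → t=2.697, apex=8.917, x_land=96.615, impact vy=-13.227
  bounce: vy ← 0.75·13.227 = 9.920
Arc 4: start y=0.000, vy=9.920 → t=2.022, apex=5.016, x_land=115.747, impact vy=-9.920
  bounce: vy ← 0.75·9.920 = 7.440

1 3.921 28.182 37.092
2 3.595 15.852 71.105
3 2.697 8.917 96.615
4 2.022 5.016 115.747
final: 115.747 7.440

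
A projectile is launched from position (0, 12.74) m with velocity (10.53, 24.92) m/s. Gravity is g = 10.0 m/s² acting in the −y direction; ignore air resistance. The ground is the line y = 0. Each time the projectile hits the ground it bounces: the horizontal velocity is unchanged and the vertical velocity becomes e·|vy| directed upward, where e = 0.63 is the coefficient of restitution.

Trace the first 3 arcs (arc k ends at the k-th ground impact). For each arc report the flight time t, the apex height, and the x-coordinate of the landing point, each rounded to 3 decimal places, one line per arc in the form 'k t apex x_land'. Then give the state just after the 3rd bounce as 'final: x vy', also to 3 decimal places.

Arc 1: start y=12.740, vy=24.920 → t=5.451, apex=43.790, x_land=57.403, impact vy=-29.594
  bounce: vy ← 0.63·29.594 = 18.644
Arc 2: start y=0.000, vy=18.644 → t=3.729, apex=17.380, x_land=96.668, impact vy=-18.644
  bounce: vy ← 0.63·18.644 = 11.746
Arc 3: start y=0.000, vy=11.746 → t=2.349, apex=6.898, x_land=121.405, impact vy=-11.746
  bounce: vy ← 0.63·11.746 = 7.400

1 5.451 43.790 57.403
2 3.729 17.380 96.668
3 2.349 6.898 121.405
final: 121.405 7.400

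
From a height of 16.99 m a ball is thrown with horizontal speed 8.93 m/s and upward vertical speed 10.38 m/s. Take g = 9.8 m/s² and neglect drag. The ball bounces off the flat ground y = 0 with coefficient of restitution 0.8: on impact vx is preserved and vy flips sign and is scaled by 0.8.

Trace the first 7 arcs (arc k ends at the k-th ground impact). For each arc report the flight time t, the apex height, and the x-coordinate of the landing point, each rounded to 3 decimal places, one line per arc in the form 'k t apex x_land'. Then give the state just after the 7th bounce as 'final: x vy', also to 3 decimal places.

1 3.201 22.487 28.589
2 3.428 14.392 59.197
3 2.742 9.211 83.684
4 2.194 5.895 103.273
5 1.755 3.773 118.945
6 1.404 2.415 131.482
7 1.123 1.545 141.512
final: 141.512 4.403

Arc 1: start y=16.990, vy=10.380 → t=3.201, apex=22.487, x_land=28.589, impact vy=-20.994
  bounce: vy ← 0.8·20.994 = 16.795
Arc 2: start y=0.000, vy=16.795 → t=3.428, apex=14.392, x_land=59.197, impact vy=-16.795
  bounce: vy ← 0.8·16.795 = 13.436
Arc 3: start y=0.000, vy=13.436 → t=2.742, apex=9.211, x_land=83.684, impact vy=-13.436
  bounce: vy ← 0.8·13.436 = 10.749
Arc 4: start y=0.000, vy=10.749 → t=2.194, apex=5.895, x_land=103.273, impact vy=-10.749
  bounce: vy ← 0.8·10.749 = 8.599
Arc 5: start y=0.000, vy=8.599 → t=1.755, apex=3.773, x_land=118.945, impact vy=-8.599
  bounce: vy ← 0.8·8.599 = 6.879
Arc 6: start y=0.000, vy=6.879 → t=1.404, apex=2.415, x_land=131.482, impact vy=-6.879
  bounce: vy ← 0.8·6.879 = 5.503
Arc 7: start y=0.000, vy=5.503 → t=1.123, apex=1.545, x_land=141.512, impact vy=-5.503
  bounce: vy ← 0.8·5.503 = 4.403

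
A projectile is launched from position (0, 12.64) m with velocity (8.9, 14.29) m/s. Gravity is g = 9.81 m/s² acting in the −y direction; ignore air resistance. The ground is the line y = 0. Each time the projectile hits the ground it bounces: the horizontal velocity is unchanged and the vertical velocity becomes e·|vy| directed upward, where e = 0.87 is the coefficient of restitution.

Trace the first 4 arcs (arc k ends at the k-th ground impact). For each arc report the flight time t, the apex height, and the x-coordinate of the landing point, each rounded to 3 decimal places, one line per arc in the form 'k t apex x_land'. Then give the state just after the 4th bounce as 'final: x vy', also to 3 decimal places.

Arc 1: start y=12.640, vy=14.290 → t=3.624, apex=23.048, x_land=32.257, impact vy=-21.265
  bounce: vy ← 0.87·21.265 = 18.501
Arc 2: start y=0.000, vy=18.501 → t=3.772, apex=17.445, x_land=65.826, impact vy=-18.501
  bounce: vy ← 0.87·18.501 = 16.095
Arc 3: start y=0.000, vy=16.095 → t=3.281, apex=13.204, x_land=95.031, impact vy=-16.095
  bounce: vy ← 0.87·16.095 = 14.003
Arc 4: start y=0.000, vy=14.003 → t=2.855, apex=9.994, x_land=120.439, impact vy=-14.003
  bounce: vy ← 0.87·14.003 = 12.183

1 3.624 23.048 32.257
2 3.772 17.445 65.826
3 3.281 13.204 95.031
4 2.855 9.994 120.439
final: 120.439 12.183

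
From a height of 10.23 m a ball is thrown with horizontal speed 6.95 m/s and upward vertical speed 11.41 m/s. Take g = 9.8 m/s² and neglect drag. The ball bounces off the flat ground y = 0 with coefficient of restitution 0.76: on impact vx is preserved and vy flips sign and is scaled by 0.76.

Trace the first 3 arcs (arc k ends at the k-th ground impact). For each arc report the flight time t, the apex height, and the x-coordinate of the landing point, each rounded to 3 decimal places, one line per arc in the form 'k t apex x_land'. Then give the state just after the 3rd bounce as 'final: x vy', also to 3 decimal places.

1 3.020 16.872 20.988
2 2.821 9.745 40.591
3 2.144 5.629 55.489
final: 55.489 7.983

Arc 1: start y=10.230, vy=11.410 → t=3.020, apex=16.872, x_land=20.988, impact vy=-18.185
  bounce: vy ← 0.76·18.185 = 13.821
Arc 2: start y=0.000, vy=13.821 → t=2.821, apex=9.745, x_land=40.591, impact vy=-13.821
  bounce: vy ← 0.76·13.821 = 10.504
Arc 3: start y=0.000, vy=10.504 → t=2.144, apex=5.629, x_land=55.489, impact vy=-10.504
  bounce: vy ← 0.76·10.504 = 7.983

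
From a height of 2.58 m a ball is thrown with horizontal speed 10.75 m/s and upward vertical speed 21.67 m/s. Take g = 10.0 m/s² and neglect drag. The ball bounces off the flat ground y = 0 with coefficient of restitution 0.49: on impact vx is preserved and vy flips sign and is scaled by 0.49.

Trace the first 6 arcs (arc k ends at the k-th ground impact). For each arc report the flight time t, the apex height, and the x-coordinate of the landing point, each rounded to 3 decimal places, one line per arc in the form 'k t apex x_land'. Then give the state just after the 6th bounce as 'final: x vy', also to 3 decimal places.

Arc 1: start y=2.580, vy=21.670 → t=4.450, apex=26.059, x_land=47.837, impact vy=-22.830
  bounce: vy ← 0.49·22.830 = 11.186
Arc 2: start y=0.000, vy=11.186 → t=2.237, apex=6.257, x_land=71.888, impact vy=-11.186
  bounce: vy ← 0.49·11.186 = 5.481
Arc 3: start y=0.000, vy=5.481 → t=1.096, apex=1.502, x_land=83.673, impact vy=-5.481
  bounce: vy ← 0.49·5.481 = 2.686
Arc 4: start y=0.000, vy=2.686 → t=0.537, apex=0.361, x_land=89.448, impact vy=-2.686
  bounce: vy ← 0.49·2.686 = 1.316
Arc 5: start y=0.000, vy=1.316 → t=0.263, apex=0.087, x_land=92.277, impact vy=-1.316
  bounce: vy ← 0.49·1.316 = 0.645
Arc 6: start y=0.000, vy=0.645 → t=0.129, apex=0.021, x_land=93.664, impact vy=-0.645
  bounce: vy ← 0.49·0.645 = 0.316

1 4.450 26.059 47.837
2 2.237 6.257 71.888
3 1.096 1.502 83.673
4 0.537 0.361 89.448
5 0.263 0.087 92.277
6 0.129 0.021 93.664
final: 93.664 0.316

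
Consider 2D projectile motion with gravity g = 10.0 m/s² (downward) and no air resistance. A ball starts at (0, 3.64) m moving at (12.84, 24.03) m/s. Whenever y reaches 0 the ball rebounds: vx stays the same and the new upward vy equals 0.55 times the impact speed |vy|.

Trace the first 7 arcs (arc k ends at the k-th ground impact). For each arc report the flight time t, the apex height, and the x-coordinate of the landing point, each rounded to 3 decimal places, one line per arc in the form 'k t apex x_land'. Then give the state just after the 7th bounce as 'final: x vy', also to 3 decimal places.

1 4.953 32.512 63.596
2 2.805 9.835 99.612
3 1.543 2.975 119.421
4 0.849 0.900 130.316
5 0.467 0.272 136.308
6 0.257 0.082 139.604
7 0.141 0.025 141.416
final: 141.416 0.388

Arc 1: start y=3.640, vy=24.030 → t=4.953, apex=32.512, x_land=63.596, impact vy=-25.500
  bounce: vy ← 0.55·25.500 = 14.025
Arc 2: start y=0.000, vy=14.025 → t=2.805, apex=9.835, x_land=99.612, impact vy=-14.025
  bounce: vy ← 0.55·14.025 = 7.714
Arc 3: start y=0.000, vy=7.714 → t=1.543, apex=2.975, x_land=119.421, impact vy=-7.714
  bounce: vy ← 0.55·7.714 = 4.243
Arc 4: start y=0.000, vy=4.243 → t=0.849, apex=0.900, x_land=130.316, impact vy=-4.243
  bounce: vy ← 0.55·4.243 = 2.333
Arc 5: start y=0.000, vy=2.333 → t=0.467, apex=0.272, x_land=136.308, impact vy=-2.333
  bounce: vy ← 0.55·2.333 = 1.283
Arc 6: start y=0.000, vy=1.283 → t=0.257, apex=0.082, x_land=139.604, impact vy=-1.283
  bounce: vy ← 0.55·1.283 = 0.706
Arc 7: start y=0.000, vy=0.706 → t=0.141, apex=0.025, x_land=141.416, impact vy=-0.706
  bounce: vy ← 0.55·0.706 = 0.388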